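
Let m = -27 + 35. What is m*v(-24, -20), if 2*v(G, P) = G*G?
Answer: 2304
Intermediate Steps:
v(G, P) = G**2/2 (v(G, P) = (G*G)/2 = G**2/2)
m = 8
m*v(-24, -20) = 8*((1/2)*(-24)**2) = 8*((1/2)*576) = 8*288 = 2304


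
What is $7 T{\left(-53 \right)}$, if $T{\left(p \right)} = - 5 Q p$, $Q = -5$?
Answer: $-9275$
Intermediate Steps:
$T{\left(p \right)} = 25 p$ ($T{\left(p \right)} = \left(-5\right) \left(-5\right) p = 25 p$)
$7 T{\left(-53 \right)} = 7 \cdot 25 \left(-53\right) = 7 \left(-1325\right) = -9275$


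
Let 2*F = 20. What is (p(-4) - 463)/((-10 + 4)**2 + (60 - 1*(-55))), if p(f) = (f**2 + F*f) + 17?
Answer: -470/151 ≈ -3.1126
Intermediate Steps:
F = 10 (F = (1/2)*20 = 10)
p(f) = 17 + f**2 + 10*f (p(f) = (f**2 + 10*f) + 17 = 17 + f**2 + 10*f)
(p(-4) - 463)/((-10 + 4)**2 + (60 - 1*(-55))) = ((17 + (-4)**2 + 10*(-4)) - 463)/((-10 + 4)**2 + (60 - 1*(-55))) = ((17 + 16 - 40) - 463)/((-6)**2 + (60 + 55)) = (-7 - 463)/(36 + 115) = -470/151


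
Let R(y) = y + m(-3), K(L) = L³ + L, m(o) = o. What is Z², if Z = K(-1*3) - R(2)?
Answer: 841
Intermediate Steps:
K(L) = L + L³
R(y) = -3 + y (R(y) = y - 3 = -3 + y)
Z = -29 (Z = (-1*3 + (-1*3)³) - (-3 + 2) = (-3 + (-3)³) - 1*(-1) = (-3 - 27) + 1 = -30 + 1 = -29)
Z² = (-29)² = 841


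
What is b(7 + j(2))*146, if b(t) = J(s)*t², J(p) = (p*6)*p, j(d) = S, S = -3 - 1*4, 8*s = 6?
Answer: 0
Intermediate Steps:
s = ¾ (s = (⅛)*6 = ¾ ≈ 0.75000)
S = -7 (S = -3 - 4 = -7)
j(d) = -7
J(p) = 6*p² (J(p) = (6*p)*p = 6*p²)
b(t) = 27*t²/8 (b(t) = (6*(¾)²)*t² = (6*(9/16))*t² = 27*t²/8)
b(7 + j(2))*146 = (27*(7 - 7)²/8)*146 = ((27/8)*0²)*146 = ((27/8)*0)*146 = 0*146 = 0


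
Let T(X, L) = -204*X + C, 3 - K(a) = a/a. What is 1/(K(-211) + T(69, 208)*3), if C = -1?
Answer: -1/42229 ≈ -2.3680e-5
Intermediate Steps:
K(a) = 2 (K(a) = 3 - a/a = 3 - 1*1 = 3 - 1 = 2)
T(X, L) = -1 - 204*X (T(X, L) = -204*X - 1 = -1 - 204*X)
1/(K(-211) + T(69, 208)*3) = 1/(2 + (-1 - 204*69)*3) = 1/(2 + (-1 - 14076)*3) = 1/(2 - 14077*3) = 1/(2 - 42231) = 1/(-42229) = -1/42229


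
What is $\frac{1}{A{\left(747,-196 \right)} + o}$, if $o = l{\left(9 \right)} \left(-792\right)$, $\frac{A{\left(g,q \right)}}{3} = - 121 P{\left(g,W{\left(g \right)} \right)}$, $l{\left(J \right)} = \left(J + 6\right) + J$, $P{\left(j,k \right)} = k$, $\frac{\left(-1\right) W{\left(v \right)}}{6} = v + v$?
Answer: $\frac{1}{3234924} \approx 3.0913 \cdot 10^{-7}$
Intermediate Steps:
$W{\left(v \right)} = - 12 v$ ($W{\left(v \right)} = - 6 \left(v + v\right) = - 6 \cdot 2 v = - 12 v$)
$l{\left(J \right)} = 6 + 2 J$ ($l{\left(J \right)} = \left(6 + J\right) + J = 6 + 2 J$)
$A{\left(g,q \right)} = 4356 g$ ($A{\left(g,q \right)} = 3 \left(- 121 \left(- 12 g\right)\right) = 3 \cdot 1452 g = 4356 g$)
$o = -19008$ ($o = \left(6 + 2 \cdot 9\right) \left(-792\right) = \left(6 + 18\right) \left(-792\right) = 24 \left(-792\right) = -19008$)
$\frac{1}{A{\left(747,-196 \right)} + o} = \frac{1}{4356 \cdot 747 - 19008} = \frac{1}{3253932 - 19008} = \frac{1}{3234924}$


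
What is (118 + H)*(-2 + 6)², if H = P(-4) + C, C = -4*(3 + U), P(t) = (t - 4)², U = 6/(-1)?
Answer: 3104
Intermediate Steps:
U = -6 (U = 6*(-1) = -6)
P(t) = (-4 + t)²
C = 12 (C = -4*(3 - 6) = -4*(-3) = 12)
H = 76 (H = (-4 - 4)² + 12 = (-8)² + 12 = 64 + 12 = 76)
(118 + H)*(-2 + 6)² = (118 + 76)*(-2 + 6)² = 194*4² = 194*16 = 3104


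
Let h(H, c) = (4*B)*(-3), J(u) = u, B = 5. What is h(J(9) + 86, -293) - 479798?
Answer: -479858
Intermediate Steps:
h(H, c) = -60 (h(H, c) = (4*5)*(-3) = 20*(-3) = -60)
h(J(9) + 86, -293) - 479798 = -60 - 479798 = -479858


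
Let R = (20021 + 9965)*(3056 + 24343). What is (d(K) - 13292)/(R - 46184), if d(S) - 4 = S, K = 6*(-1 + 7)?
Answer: -6626/410770115 ≈ -1.6131e-5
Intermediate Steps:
K = 36 (K = 6*6 = 36)
d(S) = 4 + S
R = 821586414 (R = 29986*27399 = 821586414)
(d(K) - 13292)/(R - 46184) = ((4 + 36) - 13292)/(821586414 - 46184) = (40 - 13292)/821540230 = -13252*1/821540230 = -6626/410770115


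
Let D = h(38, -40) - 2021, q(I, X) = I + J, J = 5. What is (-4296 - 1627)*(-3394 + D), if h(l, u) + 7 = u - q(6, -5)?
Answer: 32416579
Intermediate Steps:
q(I, X) = 5 + I (q(I, X) = I + 5 = 5 + I)
h(l, u) = -18 + u (h(l, u) = -7 + (u - (5 + 6)) = -7 + (u - 1*11) = -7 + (u - 11) = -7 + (-11 + u) = -18 + u)
D = -2079 (D = (-18 - 40) - 2021 = -58 - 2021 = -2079)
(-4296 - 1627)*(-3394 + D) = (-4296 - 1627)*(-3394 - 2079) = -5923*(-5473) = 32416579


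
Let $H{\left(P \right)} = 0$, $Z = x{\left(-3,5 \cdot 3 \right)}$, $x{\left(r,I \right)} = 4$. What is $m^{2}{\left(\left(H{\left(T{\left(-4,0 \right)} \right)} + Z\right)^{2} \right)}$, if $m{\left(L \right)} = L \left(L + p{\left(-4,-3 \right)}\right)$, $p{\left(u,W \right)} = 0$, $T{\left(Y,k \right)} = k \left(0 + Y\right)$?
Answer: $65536$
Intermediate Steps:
$T{\left(Y,k \right)} = Y k$ ($T{\left(Y,k \right)} = k Y = Y k$)
$Z = 4$
$m{\left(L \right)} = L^{2}$ ($m{\left(L \right)} = L \left(L + 0\right) = L L = L^{2}$)
$m^{2}{\left(\left(H{\left(T{\left(-4,0 \right)} \right)} + Z\right)^{2} \right)} = \left(\left(\left(0 + 4\right)^{2}\right)^{2}\right)^{2} = \left(\left(4^{2}\right)^{2}\right)^{2} = \left(16^{2}\right)^{2} = 256^{2} = 65536$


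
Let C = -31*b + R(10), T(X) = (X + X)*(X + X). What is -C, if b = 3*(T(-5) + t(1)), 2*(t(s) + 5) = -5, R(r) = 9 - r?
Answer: 17207/2 ≈ 8603.5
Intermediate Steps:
T(X) = 4*X² (T(X) = (2*X)*(2*X) = 4*X²)
t(s) = -15/2 (t(s) = -5 + (½)*(-5) = -5 - 5/2 = -15/2)
b = 555/2 (b = 3*(4*(-5)² - 15/2) = 3*(4*25 - 15/2) = 3*(100 - 15/2) = 3*(185/2) = 555/2 ≈ 277.50)
C = -17207/2 (C = -31*555/2 + (9 - 1*10) = -17205/2 + (9 - 10) = -17205/2 - 1 = -17207/2 ≈ -8603.5)
-C = -1*(-17207/2) = 17207/2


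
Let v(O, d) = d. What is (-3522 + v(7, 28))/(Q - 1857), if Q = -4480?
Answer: 3494/6337 ≈ 0.55136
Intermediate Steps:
(-3522 + v(7, 28))/(Q - 1857) = (-3522 + 28)/(-4480 - 1857) = -3494/(-6337) = -3494*(-1/6337) = 3494/6337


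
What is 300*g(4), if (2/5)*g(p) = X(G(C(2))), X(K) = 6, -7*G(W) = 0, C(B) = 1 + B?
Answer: 4500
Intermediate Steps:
G(W) = 0 (G(W) = -⅐*0 = 0)
g(p) = 15 (g(p) = (5/2)*6 = 15)
300*g(4) = 300*15 = 4500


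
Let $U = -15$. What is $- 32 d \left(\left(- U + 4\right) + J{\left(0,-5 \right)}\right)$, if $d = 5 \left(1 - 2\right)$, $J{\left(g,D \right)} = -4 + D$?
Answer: $1600$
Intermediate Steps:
$d = -5$ ($d = 5 \left(-1\right) = -5$)
$- 32 d \left(\left(- U + 4\right) + J{\left(0,-5 \right)}\right) = \left(-32\right) \left(-5\right) \left(\left(\left(-1\right) \left(-15\right) + 4\right) - 9\right) = 160 \left(\left(15 + 4\right) - 9\right) = 160 \left(19 - 9\right) = 160 \cdot 10 = 1600$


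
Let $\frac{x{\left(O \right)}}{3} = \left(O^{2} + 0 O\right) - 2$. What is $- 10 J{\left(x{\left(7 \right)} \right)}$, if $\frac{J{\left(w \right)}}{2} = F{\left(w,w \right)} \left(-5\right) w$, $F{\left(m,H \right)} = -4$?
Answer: $-56400$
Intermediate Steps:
$x{\left(O \right)} = -6 + 3 O^{2}$ ($x{\left(O \right)} = 3 \left(\left(O^{2} + 0 O\right) - 2\right) = 3 \left(\left(O^{2} + 0\right) - 2\right) = 3 \left(O^{2} - 2\right) = 3 \left(-2 + O^{2}\right) = -6 + 3 O^{2}$)
$J{\left(w \right)} = 40 w$ ($J{\left(w \right)} = 2 \left(-4\right) \left(-5\right) w = 2 \cdot 20 w = 40 w$)
$- 10 J{\left(x{\left(7 \right)} \right)} = - 10 \cdot 40 \left(-6 + 3 \cdot 7^{2}\right) = - 10 \cdot 40 \left(-6 + 3 \cdot 49\right) = - 10 \cdot 40 \left(-6 + 147\right) = - 10 \cdot 40 \cdot 141 = \left(-10\right) 5640 = -56400$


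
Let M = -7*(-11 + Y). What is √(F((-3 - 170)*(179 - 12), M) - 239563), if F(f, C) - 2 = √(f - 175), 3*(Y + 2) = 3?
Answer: √(-239561 + I*√29066) ≈ 0.174 + 489.45*I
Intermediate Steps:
Y = -1 (Y = -2 + (⅓)*3 = -2 + 1 = -1)
M = 84 (M = -7*(-11 - 1) = -7*(-12) = 84)
F(f, C) = 2 + √(-175 + f) (F(f, C) = 2 + √(f - 175) = 2 + √(-175 + f))
√(F((-3 - 170)*(179 - 12), M) - 239563) = √((2 + √(-175 + (-3 - 170)*(179 - 12))) - 239563) = √((2 + √(-175 - 173*167)) - 239563) = √((2 + √(-175 - 28891)) - 239563) = √((2 + √(-29066)) - 239563) = √((2 + I*√29066) - 239563) = √(-239561 + I*√29066)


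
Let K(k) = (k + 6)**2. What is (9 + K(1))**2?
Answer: 3364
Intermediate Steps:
K(k) = (6 + k)**2
(9 + K(1))**2 = (9 + (6 + 1)**2)**2 = (9 + 7**2)**2 = (9 + 49)**2 = 58**2 = 3364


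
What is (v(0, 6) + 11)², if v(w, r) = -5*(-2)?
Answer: 441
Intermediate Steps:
v(w, r) = 10
(v(0, 6) + 11)² = (10 + 11)² = 21² = 441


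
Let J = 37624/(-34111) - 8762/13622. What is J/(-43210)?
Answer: 11591353/286828005926 ≈ 4.0412e-5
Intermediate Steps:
J = -57956765/33190003 (J = 37624*(-1/34111) - 8762*1/13622 = -37624/34111 - 4381/6811 = -57956765/33190003 ≈ -1.7462)
J/(-43210) = -57956765/33190003/(-43210) = -57956765/33190003*(-1/43210) = 11591353/286828005926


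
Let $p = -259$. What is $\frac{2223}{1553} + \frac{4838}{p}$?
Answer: $- \frac{6937657}{402227} \approx -17.248$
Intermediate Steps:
$\frac{2223}{1553} + \frac{4838}{p} = \frac{2223}{1553} + \frac{4838}{-259} = 2223 \cdot \frac{1}{1553} + 4838 \left(- \frac{1}{259}\right) = \frac{2223}{1553} - \frac{4838}{259} = - \frac{6937657}{402227}$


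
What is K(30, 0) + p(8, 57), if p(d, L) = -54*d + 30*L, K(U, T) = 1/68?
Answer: 86905/68 ≈ 1278.0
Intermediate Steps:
K(U, T) = 1/68
K(30, 0) + p(8, 57) = 1/68 + (-54*8 + 30*57) = 1/68 + (-432 + 1710) = 1/68 + 1278 = 86905/68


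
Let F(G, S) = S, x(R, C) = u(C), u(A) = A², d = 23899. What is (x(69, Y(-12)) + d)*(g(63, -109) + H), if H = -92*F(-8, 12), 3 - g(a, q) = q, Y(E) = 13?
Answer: -23875456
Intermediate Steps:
g(a, q) = 3 - q
x(R, C) = C²
H = -1104 (H = -92*12 = -1104)
(x(69, Y(-12)) + d)*(g(63, -109) + H) = (13² + 23899)*((3 - 1*(-109)) - 1104) = (169 + 23899)*((3 + 109) - 1104) = 24068*(112 - 1104) = 24068*(-992) = -23875456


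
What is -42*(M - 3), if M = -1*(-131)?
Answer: -5376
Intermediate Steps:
M = 131
-42*(M - 3) = -42*(131 - 3) = -42*128 = -5376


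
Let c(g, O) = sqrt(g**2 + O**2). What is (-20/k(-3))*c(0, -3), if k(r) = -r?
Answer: -20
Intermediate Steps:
c(g, O) = sqrt(O**2 + g**2)
(-20/k(-3))*c(0, -3) = (-20/((-1*(-3))))*sqrt((-3)**2 + 0**2) = (-20/3)*sqrt(9 + 0) = (-20/3)*sqrt(9) = -4*5/3*3 = -20/3*3 = -20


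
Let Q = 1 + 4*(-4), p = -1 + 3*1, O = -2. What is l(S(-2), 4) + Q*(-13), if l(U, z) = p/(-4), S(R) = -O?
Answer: 389/2 ≈ 194.50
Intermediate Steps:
p = 2 (p = -1 + 3 = 2)
S(R) = 2 (S(R) = -1*(-2) = 2)
Q = -15 (Q = 1 - 16 = -15)
l(U, z) = -½ (l(U, z) = 2/(-4) = 2*(-¼) = -½)
l(S(-2), 4) + Q*(-13) = -½ - 15*(-13) = -½ + 195 = 389/2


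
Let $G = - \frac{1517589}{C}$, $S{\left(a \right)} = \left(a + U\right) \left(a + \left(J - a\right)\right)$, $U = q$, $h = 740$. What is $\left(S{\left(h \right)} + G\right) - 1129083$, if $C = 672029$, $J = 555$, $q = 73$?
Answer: $- \frac{455548471761}{672029} \approx -6.7787 \cdot 10^{5}$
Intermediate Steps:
$U = 73$
$S{\left(a \right)} = 40515 + 555 a$ ($S{\left(a \right)} = \left(a + 73\right) \left(a - \left(-555 + a\right)\right) = \left(73 + a\right) 555 = 40515 + 555 a$)
$G = - \frac{1517589}{672029} \approx -2.2582$
$\left(S{\left(h \right)} + G\right) - 1129083 = \left(\left(40515 + 555 \cdot 740\right) - \frac{1517589}{672029}\right) - 1129083 = \left(\left(40515 + 410700\right) - \frac{1517589}{672029}\right) - 1129083 = \left(451215 - \frac{1517589}{672029}\right) - 1129083 = \frac{303228047646}{672029} - 1129083 = - \frac{455548471761}{672029}$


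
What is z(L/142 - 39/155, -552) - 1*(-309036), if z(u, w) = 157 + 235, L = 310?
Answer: 309428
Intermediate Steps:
z(u, w) = 392
z(L/142 - 39/155, -552) - 1*(-309036) = 392 - 1*(-309036) = 392 + 309036 = 309428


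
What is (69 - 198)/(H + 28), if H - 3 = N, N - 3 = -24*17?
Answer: 129/374 ≈ 0.34492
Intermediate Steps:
N = -405 (N = 3 - 24*17 = 3 - 408 = -405)
H = -402 (H = 3 - 405 = -402)
(69 - 198)/(H + 28) = (69 - 198)/(-402 + 28) = -129/(-374) = -129*(-1/374) = 129/374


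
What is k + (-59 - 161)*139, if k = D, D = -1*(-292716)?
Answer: 262136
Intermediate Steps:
D = 292716
k = 292716
k + (-59 - 161)*139 = 292716 + (-59 - 161)*139 = 292716 - 220*139 = 292716 - 30580 = 262136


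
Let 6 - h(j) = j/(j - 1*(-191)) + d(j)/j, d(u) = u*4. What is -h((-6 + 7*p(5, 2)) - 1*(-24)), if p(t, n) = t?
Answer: -435/244 ≈ -1.7828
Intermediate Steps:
d(u) = 4*u
h(j) = 2 - j/(191 + j) (h(j) = 6 - (j/(j - 1*(-191)) + (4*j)/j) = 6 - (j/(j + 191) + 4) = 6 - (j/(191 + j) + 4) = 6 - (4 + j/(191 + j)) = 6 + (-4 - j/(191 + j)) = 2 - j/(191 + j))
-h((-6 + 7*p(5, 2)) - 1*(-24)) = -(382 + ((-6 + 7*5) - 1*(-24)))/(191 + ((-6 + 7*5) - 1*(-24))) = -(382 + ((-6 + 35) + 24))/(191 + ((-6 + 35) + 24)) = -(382 + (29 + 24))/(191 + (29 + 24)) = -(382 + 53)/(191 + 53) = -435/244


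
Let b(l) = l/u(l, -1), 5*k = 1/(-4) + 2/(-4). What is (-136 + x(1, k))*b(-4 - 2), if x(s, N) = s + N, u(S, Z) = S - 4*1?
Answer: -8109/100 ≈ -81.090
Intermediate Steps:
k = -3/20 (k = (1/(-4) + 2/(-4))/5 = (1*(-¼) + 2*(-¼))/5 = (-¼ - ½)/5 = (⅕)*(-¾) = -3/20 ≈ -0.15000)
u(S, Z) = -4 + S (u(S, Z) = S - 4 = -4 + S)
x(s, N) = N + s
b(l) = l/(-4 + l)
(-136 + x(1, k))*b(-4 - 2) = (-136 + (-3/20 + 1))*((-4 - 2)/(-4 + (-4 - 2))) = (-136 + 17/20)*(-6/(-4 - 6)) = -(-8109)/(10*(-10)) = -(-8109)*(-1)/(10*10) = -2703/20*⅗ = -8109/100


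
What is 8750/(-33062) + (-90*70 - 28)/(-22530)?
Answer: 3019709/186221715 ≈ 0.016216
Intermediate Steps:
8750/(-33062) + (-90*70 - 28)/(-22530) = 8750*(-1/33062) + (-6300 - 28)*(-1/22530) = -4375/16531 - 6328*(-1/22530) = -4375/16531 + 3164/11265 = 3019709/186221715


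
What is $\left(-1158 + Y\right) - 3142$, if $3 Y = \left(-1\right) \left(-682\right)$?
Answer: $- \frac{12218}{3} \approx -4072.7$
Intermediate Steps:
$Y = \frac{682}{3}$ ($Y = \frac{\left(-1\right) \left(-682\right)}{3} = \frac{1}{3} \cdot 682 = \frac{682}{3} \approx 227.33$)
$\left(-1158 + Y\right) - 3142 = \left(-1158 + \frac{682}{3}\right) - 3142 = - \frac{2792}{3} - 3142 = - \frac{12218}{3}$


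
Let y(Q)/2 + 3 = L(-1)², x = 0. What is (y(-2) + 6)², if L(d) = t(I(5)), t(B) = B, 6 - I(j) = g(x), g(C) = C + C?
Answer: 5184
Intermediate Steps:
g(C) = 2*C
I(j) = 6 (I(j) = 6 - 2*0 = 6 - 1*0 = 6 + 0 = 6)
L(d) = 6
y(Q) = 66 (y(Q) = -6 + 2*6² = -6 + 2*36 = -6 + 72 = 66)
(y(-2) + 6)² = (66 + 6)² = 72² = 5184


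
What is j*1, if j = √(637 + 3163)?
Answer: 10*√38 ≈ 61.644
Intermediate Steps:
j = 10*√38 (j = √3800 = 10*√38 ≈ 61.644)
j*1 = (10*√38)*1 = 10*√38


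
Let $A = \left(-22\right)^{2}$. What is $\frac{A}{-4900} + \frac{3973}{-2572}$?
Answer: $- \frac{5178137}{3150700} \approx -1.6435$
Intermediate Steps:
$A = 484$
$\frac{A}{-4900} + \frac{3973}{-2572} = \frac{484}{-4900} + \frac{3973}{-2572} = 484 \left(- \frac{1}{4900}\right) + 3973 \left(- \frac{1}{2572}\right) = - \frac{121}{1225} - \frac{3973}{2572} = - \frac{5178137}{3150700}$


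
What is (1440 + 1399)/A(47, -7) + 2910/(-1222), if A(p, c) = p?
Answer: 35452/611 ≈ 58.023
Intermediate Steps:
(1440 + 1399)/A(47, -7) + 2910/(-1222) = (1440 + 1399)/47 + 2910/(-1222) = 2839*(1/47) + 2910*(-1/1222) = 2839/47 - 1455/611 = 35452/611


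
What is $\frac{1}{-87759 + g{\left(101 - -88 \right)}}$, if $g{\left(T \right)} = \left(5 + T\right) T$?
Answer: $- \frac{1}{51093} \approx -1.9572 \cdot 10^{-5}$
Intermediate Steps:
$g{\left(T \right)} = T \left(5 + T\right)$
$\frac{1}{-87759 + g{\left(101 - -88 \right)}} = \frac{1}{-87759 + \left(101 - -88\right) \left(5 + \left(101 - -88\right)\right)} = \frac{1}{-87759 + \left(101 + 88\right) \left(5 + \left(101 + 88\right)\right)} = \frac{1}{-87759 + 189 \left(5 + 189\right)} = \frac{1}{-87759 + 189 \cdot 194} = \frac{1}{-87759 + 36666} = \frac{1}{-51093} = - \frac{1}{51093}$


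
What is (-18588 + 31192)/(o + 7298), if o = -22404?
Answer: -6302/7553 ≈ -0.83437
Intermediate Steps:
(-18588 + 31192)/(o + 7298) = (-18588 + 31192)/(-22404 + 7298) = 12604/(-15106) = 12604*(-1/15106) = -6302/7553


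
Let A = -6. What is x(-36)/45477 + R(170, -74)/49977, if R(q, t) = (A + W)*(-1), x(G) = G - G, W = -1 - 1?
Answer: 8/49977 ≈ 0.00016007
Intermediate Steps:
W = -2
x(G) = 0
R(q, t) = 8 (R(q, t) = (-6 - 2)*(-1) = -8*(-1) = 8)
x(-36)/45477 + R(170, -74)/49977 = 0/45477 + 8/49977 = 0*(1/45477) + 8*(1/49977) = 0 + 8/49977 = 8/49977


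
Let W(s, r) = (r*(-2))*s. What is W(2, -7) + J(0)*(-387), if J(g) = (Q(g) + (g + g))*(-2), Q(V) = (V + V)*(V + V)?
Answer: 28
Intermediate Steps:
Q(V) = 4*V² (Q(V) = (2*V)*(2*V) = 4*V²)
W(s, r) = -2*r*s (W(s, r) = (-2*r)*s = -2*r*s)
J(g) = -8*g² - 4*g (J(g) = (4*g² + (g + g))*(-2) = (4*g² + 2*g)*(-2) = (2*g + 4*g²)*(-2) = -8*g² - 4*g)
W(2, -7) + J(0)*(-387) = -2*(-7)*2 + (4*0*(-1 - 2*0))*(-387) = 28 + (4*0*(-1 + 0))*(-387) = 28 + (4*0*(-1))*(-387) = 28 + 0*(-387) = 28 + 0 = 28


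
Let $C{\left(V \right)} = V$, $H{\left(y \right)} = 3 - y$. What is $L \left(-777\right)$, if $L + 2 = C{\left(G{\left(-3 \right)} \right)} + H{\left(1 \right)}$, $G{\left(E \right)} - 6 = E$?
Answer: $-2331$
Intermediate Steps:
$G{\left(E \right)} = 6 + E$
$L = 3$ ($L = -2 + \left(\left(6 - 3\right) + \left(3 - 1\right)\right) = -2 + \left(3 + \left(3 - 1\right)\right) = -2 + \left(3 + 2\right) = -2 + 5 = 3$)
$L \left(-777\right) = 3 \left(-777\right) = -2331$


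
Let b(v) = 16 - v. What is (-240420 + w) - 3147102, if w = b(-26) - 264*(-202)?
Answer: -3334152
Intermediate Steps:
w = 53370 (w = (16 - 1*(-26)) - 264*(-202) = (16 + 26) + 53328 = 42 + 53328 = 53370)
(-240420 + w) - 3147102 = (-240420 + 53370) - 3147102 = -187050 - 3147102 = -3334152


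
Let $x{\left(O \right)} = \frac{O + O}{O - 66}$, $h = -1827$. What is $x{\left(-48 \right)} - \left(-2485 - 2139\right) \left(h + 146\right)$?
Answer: $- \frac{147685920}{19} \approx -7.7729 \cdot 10^{6}$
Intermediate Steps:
$x{\left(O \right)} = \frac{2 O}{-66 + O}$
$x{\left(-48 \right)} - \left(-2485 - 2139\right) \left(h + 146\right) = 2 \left(-48\right) \frac{1}{-66 - 48} - \left(-2485 - 2139\right) \left(-1827 + 146\right) = 2 \left(-48\right) \frac{1}{-114} - \left(-4624\right) \left(-1681\right) = 2 \left(-48\right) \left(- \frac{1}{114}\right) - 7772944 = \frac{16}{19} - 7772944 = - \frac{147685920}{19}$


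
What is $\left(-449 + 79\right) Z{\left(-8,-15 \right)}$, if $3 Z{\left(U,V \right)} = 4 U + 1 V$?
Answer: $\frac{17390}{3} \approx 5796.7$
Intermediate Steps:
$Z{\left(U,V \right)} = \frac{V}{3} + \frac{4 U}{3}$ ($Z{\left(U,V \right)} = \frac{4 U + 1 V}{3} = \frac{4 U + V}{3} = \frac{V + 4 U}{3} = \frac{V}{3} + \frac{4 U}{3}$)
$\left(-449 + 79\right) Z{\left(-8,-15 \right)} = \left(-449 + 79\right) \left(\frac{1}{3} \left(-15\right) + \frac{4}{3} \left(-8\right)\right) = - 370 \left(-5 - \frac{32}{3}\right) = \left(-370\right) \left(- \frac{47}{3}\right) = \frac{17390}{3}$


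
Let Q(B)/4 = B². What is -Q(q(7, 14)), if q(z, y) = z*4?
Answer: -3136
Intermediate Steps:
q(z, y) = 4*z
Q(B) = 4*B²
-Q(q(7, 14)) = -4*(4*7)² = -4*28² = -4*784 = -1*3136 = -3136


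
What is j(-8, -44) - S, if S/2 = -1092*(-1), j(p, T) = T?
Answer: -2228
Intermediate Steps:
S = 2184 (S = 2*(-1092*(-1)) = 2*1092 = 2184)
j(-8, -44) - S = -44 - 1*2184 = -44 - 2184 = -2228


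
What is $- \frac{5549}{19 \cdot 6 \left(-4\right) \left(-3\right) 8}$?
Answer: $- \frac{5549}{10944} \approx -0.50704$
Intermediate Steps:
$- \frac{5549}{19 \cdot 6 \left(-4\right) \left(-3\right) 8} = - \frac{5549}{19 \left(\left(-24\right) \left(-3\right)\right) 8} = - \frac{5549}{19 \cdot 72 \cdot 8} = - \frac{5549}{1368 \cdot 8} = - \frac{5549}{10944}$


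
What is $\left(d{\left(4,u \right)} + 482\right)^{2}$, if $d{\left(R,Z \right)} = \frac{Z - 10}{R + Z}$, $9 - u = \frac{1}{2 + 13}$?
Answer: $\frac{2185188516}{9409} \approx 2.3224 \cdot 10^{5}$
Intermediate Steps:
$u = \frac{134}{15}$ ($u = 9 - \frac{1}{2 + 13} = 9 - \frac{1}{15} = \frac{134}{15} \approx 8.9333$)
$d{\left(R,Z \right)} = \frac{-10 + Z}{R + Z}$
$\left(d{\left(4,u \right)} + 482\right)^{2} = \left(\frac{-10 + \frac{134}{15}}{4 + \frac{134}{15}} + 482\right)^{2} = \left(\frac{1}{\frac{194}{15}} \left(- \frac{16}{15}\right) + 482\right)^{2} = \left(\frac{15}{194} \left(- \frac{16}{15}\right) + 482\right)^{2} = \left(- \frac{8}{97} + 482\right)^{2} = \left(\frac{46746}{97}\right)^{2} = \frac{2185188516}{9409}$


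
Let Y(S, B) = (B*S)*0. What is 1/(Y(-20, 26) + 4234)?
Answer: 1/4234 ≈ 0.00023618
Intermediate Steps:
Y(S, B) = 0
1/(Y(-20, 26) + 4234) = 1/(0 + 4234) = 1/4234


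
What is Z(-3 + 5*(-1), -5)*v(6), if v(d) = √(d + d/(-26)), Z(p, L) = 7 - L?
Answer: 60*√39/13 ≈ 28.823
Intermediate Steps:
v(d) = 5*√26*√d/26 (v(d) = √(d + d*(-1/26)) = √(d - d/26) = √(25*d/26) = 5*√26*√d/26)
Z(-3 + 5*(-1), -5)*v(6) = (7 - 1*(-5))*(5*√26*√6/26) = (7 + 5)*(5*√39/13) = 12*(5*√39/13) = 60*√39/13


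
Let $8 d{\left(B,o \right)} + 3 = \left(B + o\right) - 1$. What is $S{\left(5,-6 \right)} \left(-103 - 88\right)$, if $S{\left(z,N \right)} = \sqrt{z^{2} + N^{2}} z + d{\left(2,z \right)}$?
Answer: $- \frac{573}{8} - 955 \sqrt{61} \approx -7530.4$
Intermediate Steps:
$d{\left(B,o \right)} = - \frac{1}{2} + \frac{B}{8} + \frac{o}{8}$ ($d{\left(B,o \right)} = - \frac{3}{8} + \frac{\left(B + o\right) - 1}{8} = - \frac{3}{8} + \frac{-1 + B + o}{8} = - \frac{3}{8} + \left(- \frac{1}{8} + \frac{B}{8} + \frac{o}{8}\right) = - \frac{1}{2} + \frac{B}{8} + \frac{o}{8}$)
$S{\left(z,N \right)} = - \frac{1}{4} + \frac{z}{8} + z \sqrt{N^{2} + z^{2}}$ ($S{\left(z,N \right)} = \sqrt{z^{2} + N^{2}} z + \left(- \frac{1}{2} + \frac{1}{8} \cdot 2 + \frac{z}{8}\right) = \sqrt{N^{2} + z^{2}} z + \left(- \frac{1}{2} + \frac{1}{4} + \frac{z}{8}\right) = z \sqrt{N^{2} + z^{2}} + \left(- \frac{1}{4} + \frac{z}{8}\right) = - \frac{1}{4} + \frac{z}{8} + z \sqrt{N^{2} + z^{2}}$)
$S{\left(5,-6 \right)} \left(-103 - 88\right) = \left(- \frac{1}{4} + \frac{1}{8} \cdot 5 + 5 \sqrt{\left(-6\right)^{2} + 5^{2}}\right) \left(-103 - 88\right) = \left(- \frac{1}{4} + \frac{5}{8} + 5 \sqrt{36 + 25}\right) \left(-191\right) = \left(- \frac{1}{4} + \frac{5}{8} + 5 \sqrt{61}\right) \left(-191\right) = \left(\frac{3}{8} + 5 \sqrt{61}\right) \left(-191\right) = - \frac{573}{8} - 955 \sqrt{61}$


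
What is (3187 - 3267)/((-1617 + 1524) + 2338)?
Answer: -16/449 ≈ -0.035635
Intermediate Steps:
(3187 - 3267)/((-1617 + 1524) + 2338) = -80/(-93 + 2338) = -80/2245 = -80*1/2245 = -16/449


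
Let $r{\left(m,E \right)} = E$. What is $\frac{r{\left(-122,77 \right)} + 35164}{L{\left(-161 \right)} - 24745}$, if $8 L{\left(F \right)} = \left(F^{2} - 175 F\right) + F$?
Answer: $- \frac{281928}{144025} \approx -1.9575$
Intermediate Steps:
$L{\left(F \right)} = - \frac{87 F}{4} + \frac{F^{2}}{8}$ ($L{\left(F \right)} = \frac{\left(F^{2} - 175 F\right) + F}{8} = \frac{F^{2} - 174 F}{8} = - \frac{87 F}{4} + \frac{F^{2}}{8}$)
$\frac{r{\left(-122,77 \right)} + 35164}{L{\left(-161 \right)} - 24745} = \frac{77 + 35164}{\frac{1}{8} \left(-161\right) \left(-174 - 161\right) - 24745} = \frac{35241}{\frac{1}{8} \left(-161\right) \left(-335\right) - 24745} = \frac{35241}{\frac{53935}{8} - 24745} = \frac{35241}{- \frac{144025}{8}} = 35241 \left(- \frac{8}{144025}\right) = - \frac{281928}{144025}$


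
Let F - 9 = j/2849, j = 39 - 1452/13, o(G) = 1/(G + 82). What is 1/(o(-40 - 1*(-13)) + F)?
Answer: 26455/237901 ≈ 0.11120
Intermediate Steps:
o(G) = 1/(82 + G)
j = -945/13 (j = 39 - 1452/13 = -945/13 ≈ -72.692)
F = 47484/5291 (F = 9 - 945/13/2849 = 9 - 945/13*1/2849 = 9 - 135/5291 = 47484/5291 ≈ 8.9745)
1/(o(-40 - 1*(-13)) + F) = 1/(1/(82 + (-40 - 1*(-13))) + 47484/5291) = 1/(1/(82 + (-40 + 13)) + 47484/5291) = 1/(1/(82 - 27) + 47484/5291) = 1/(1/55 + 47484/5291) = 1/(237901/26455) = 26455/237901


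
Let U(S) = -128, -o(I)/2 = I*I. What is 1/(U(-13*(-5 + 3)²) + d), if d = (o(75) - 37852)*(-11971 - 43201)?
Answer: 1/2709055416 ≈ 3.6913e-10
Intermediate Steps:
o(I) = -2*I² (o(I) = -2*I*I = -2*I²)
d = 2709055544 (d = (-2*75² - 37852)*(-11971 - 43201) = (-2*5625 - 37852)*(-55172) = (-11250 - 37852)*(-55172) = -49102*(-55172) = 2709055544)
1/(U(-13*(-5 + 3)²) + d) = 1/(-128 + 2709055544) = 1/2709055416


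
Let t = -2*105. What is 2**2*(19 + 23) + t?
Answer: -42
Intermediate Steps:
t = -210
2**2*(19 + 23) + t = 2**2*(19 + 23) - 210 = 4*42 - 210 = 168 - 210 = -42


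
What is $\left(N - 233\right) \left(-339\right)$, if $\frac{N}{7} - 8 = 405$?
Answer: $-901062$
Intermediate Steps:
$N = 2891$ ($N = 56 + 7 \cdot 405 = 56 + 2835 = 2891$)
$\left(N - 233\right) \left(-339\right) = \left(2891 - 233\right) \left(-339\right) = 2658 \left(-339\right) = -901062$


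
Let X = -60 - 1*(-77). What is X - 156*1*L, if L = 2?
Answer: -295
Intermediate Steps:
X = 17 (X = -60 + 77 = 17)
X - 156*1*L = 17 - 156*1*2 = 17 - 312 = -295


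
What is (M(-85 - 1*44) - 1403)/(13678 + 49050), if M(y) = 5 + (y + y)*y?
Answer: 7971/15682 ≈ 0.50829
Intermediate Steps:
M(y) = 5 + 2*y**2 (M(y) = 5 + (2*y)*y = 5 + 2*y**2)
(M(-85 - 1*44) - 1403)/(13678 + 49050) = ((5 + 2*(-85 - 1*44)**2) - 1403)/(13678 + 49050) = ((5 + 2*(-85 - 44)**2) - 1403)/62728 = ((5 + 2*(-129)**2) - 1403)*(1/62728) = ((5 + 2*16641) - 1403)*(1/62728) = ((5 + 33282) - 1403)*(1/62728) = (33287 - 1403)*(1/62728) = 31884*(1/62728) = 7971/15682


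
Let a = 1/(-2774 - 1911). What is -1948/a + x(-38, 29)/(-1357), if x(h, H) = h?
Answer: 12384497698/1357 ≈ 9.1264e+6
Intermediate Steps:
a = -1/4685 (a = 1/(-4685) = -1/4685 ≈ -0.00021345)
-1948/a + x(-38, 29)/(-1357) = -1948/(-1/4685) - 38/(-1357) = -1948*(-4685) - 38*(-1/1357) = 9126380 + 38/1357 = 12384497698/1357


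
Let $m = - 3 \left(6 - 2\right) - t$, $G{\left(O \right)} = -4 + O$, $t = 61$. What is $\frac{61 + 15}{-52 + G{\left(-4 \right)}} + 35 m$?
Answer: $- \frac{38344}{15} \approx -2556.3$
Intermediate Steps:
$m = -73$ ($m = - 3 \left(6 - 2\right) - 61 = \left(-3\right) 4 - 61 = -12 - 61 = -73$)
$\frac{61 + 15}{-52 + G{\left(-4 \right)}} + 35 m = \frac{61 + 15}{-52 - 8} + 35 \left(-73\right) = \frac{76}{-52 - 8} - 2555 = \frac{76}{-60} - 2555 = 76 \left(- \frac{1}{60}\right) - 2555 = - \frac{19}{15} - 2555 = - \frac{38344}{15}$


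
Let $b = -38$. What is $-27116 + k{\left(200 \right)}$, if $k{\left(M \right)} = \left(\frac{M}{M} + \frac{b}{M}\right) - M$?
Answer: $- \frac{2731519}{100} \approx -27315.0$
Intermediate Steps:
$k{\left(M \right)} = 1 - M - \frac{38}{M}$ ($k{\left(M \right)} = \left(\frac{M}{M} - \frac{38}{M}\right) - M = \left(1 - \frac{38}{M}\right) - M = 1 - M - \frac{38}{M}$)
$-27116 + k{\left(200 \right)} = -27116 - \left(199 + \frac{19}{100}\right) = -27116 - \frac{19919}{100} = - \frac{2731519}{100}$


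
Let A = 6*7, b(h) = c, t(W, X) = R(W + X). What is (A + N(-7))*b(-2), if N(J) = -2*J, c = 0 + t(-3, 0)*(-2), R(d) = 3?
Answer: -336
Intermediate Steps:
t(W, X) = 3
c = -6 (c = 0 + 3*(-2) = 0 - 6 = -6)
b(h) = -6
A = 42
(A + N(-7))*b(-2) = (42 - 2*(-7))*(-6) = (42 + 14)*(-6) = 56*(-6) = -336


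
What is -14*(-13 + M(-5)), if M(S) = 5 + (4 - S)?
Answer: -14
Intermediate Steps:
M(S) = 9 - S
-14*(-13 + M(-5)) = -14*(-13 + (9 - 1*(-5))) = -14*(-13 + (9 + 5)) = -14*(-13 + 14) = -14*1 = -14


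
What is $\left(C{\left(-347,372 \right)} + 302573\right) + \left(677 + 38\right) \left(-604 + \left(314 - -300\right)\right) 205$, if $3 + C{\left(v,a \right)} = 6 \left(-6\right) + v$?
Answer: $1767937$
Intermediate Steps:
$C{\left(v,a \right)} = -39 + v$ ($C{\left(v,a \right)} = -3 + \left(6 \left(-6\right) + v\right) = -3 + \left(-36 + v\right) = -39 + v$)
$\left(C{\left(-347,372 \right)} + 302573\right) + \left(677 + 38\right) \left(-604 + \left(314 - -300\right)\right) 205 = \left(\left(-39 - 347\right) + 302573\right) + \left(677 + 38\right) \left(-604 + \left(314 - -300\right)\right) 205 = \left(-386 + 302573\right) + 715 \left(-604 + \left(314 + 300\right)\right) 205 = 302187 + 715 \left(-604 + 614\right) 205 = 302187 + 715 \cdot 10 \cdot 205 = 302187 + 7150 \cdot 205 = 302187 + 1465750 = 1767937$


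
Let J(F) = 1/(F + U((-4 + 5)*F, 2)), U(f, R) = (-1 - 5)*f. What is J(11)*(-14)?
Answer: 14/55 ≈ 0.25455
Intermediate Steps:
U(f, R) = -6*f
J(F) = -1/(5*F) (J(F) = 1/(F - 6*(-4 + 5)*F) = 1/(F - 6*F) = 1/(-5*F) = -1/(5*F))
J(11)*(-14) = -1/5/11*(-14) = -1/5*1/11*(-14) = -1/55*(-14) = 14/55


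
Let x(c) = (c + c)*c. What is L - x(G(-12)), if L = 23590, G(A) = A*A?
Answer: -17882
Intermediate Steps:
G(A) = A**2
x(c) = 2*c**2 (x(c) = (2*c)*c = 2*c**2)
L - x(G(-12)) = 23590 - 2*((-12)**2)**2 = 23590 - 2*144**2 = 23590 - 2*20736 = 23590 - 1*41472 = 23590 - 41472 = -17882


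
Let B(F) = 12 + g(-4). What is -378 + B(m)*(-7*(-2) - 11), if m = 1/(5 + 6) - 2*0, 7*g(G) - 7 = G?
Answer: -2385/7 ≈ -340.71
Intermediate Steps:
g(G) = 1 + G/7
m = 1/11 (m = 1/11 + 0 = 1/11 ≈ 0.090909)
B(F) = 87/7 (B(F) = 12 + (1 + (⅐)*(-4)) = 12 + (1 - 4/7) = 12 + 3/7 = 87/7)
-378 + B(m)*(-7*(-2) - 11) = -378 + 87*(-7*(-2) - 11)/7 = -378 + 87*(14 - 11)/7 = -378 + (87/7)*3 = -378 + 261/7 = -2385/7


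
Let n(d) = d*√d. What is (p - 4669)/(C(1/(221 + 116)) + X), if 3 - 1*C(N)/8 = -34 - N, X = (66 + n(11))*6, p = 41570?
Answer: 725034944011/12236516185 - 138296719077*√11/24473032370 ≈ 40.510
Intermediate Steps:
n(d) = d^(3/2)
X = 396 + 66*√11 (X = (66 + 11^(3/2))*6 = (66 + 11*√11)*6 = 396 + 66*√11 ≈ 614.90)
C(N) = 296 + 8*N (C(N) = 24 - 8*(-34 - N) = 24 + (272 + 8*N) = 296 + 8*N)
(p - 4669)/(C(1/(221 + 116)) + X) = (41570 - 4669)/((296 + 8/(221 + 116)) + (396 + 66*√11)) = 36901/((296 + 8/337) + (396 + 66*√11)) = 36901/(99760/337 + (396 + 66*√11)) = 36901/(233212/337 + 66*√11)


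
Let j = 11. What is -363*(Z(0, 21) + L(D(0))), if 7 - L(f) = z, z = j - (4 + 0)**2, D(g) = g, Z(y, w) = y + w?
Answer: -11979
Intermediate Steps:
Z(y, w) = w + y
z = -5 (z = 11 - (4 + 0)**2 = 11 - 1*4**2 = 11 - 1*16 = 11 - 16 = -5)
L(f) = 12 (L(f) = 7 - 1*(-5) = 7 + 5 = 12)
-363*(Z(0, 21) + L(D(0))) = -363*((21 + 0) + 12) = -363*(21 + 12) = -363*33 = -11979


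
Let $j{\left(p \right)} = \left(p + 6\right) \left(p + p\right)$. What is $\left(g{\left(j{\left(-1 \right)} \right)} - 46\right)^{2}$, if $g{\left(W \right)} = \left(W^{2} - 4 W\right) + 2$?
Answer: $9216$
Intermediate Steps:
$j{\left(p \right)} = 2 p \left(6 + p\right)$ ($j{\left(p \right)} = \left(6 + p\right) 2 p = 2 p \left(6 + p\right)$)
$g{\left(W \right)} = 2 + W^{2} - 4 W$
$\left(g{\left(j{\left(-1 \right)} \right)} - 46\right)^{2} = \left(\left(2 + \left(2 \left(-1\right) \left(6 - 1\right)\right)^{2} - 4 \cdot 2 \left(-1\right) \left(6 - 1\right)\right) - 46\right)^{2} = \left(\left(2 + \left(2 \left(-1\right) 5\right)^{2} - 4 \cdot 2 \left(-1\right) 5\right) - 46\right)^{2} = \left(\left(2 + \left(-10\right)^{2} - -40\right) - 46\right)^{2} = \left(\left(2 + 100 + 40\right) - 46\right)^{2} = \left(142 - 46\right)^{2} = 96^{2} = 9216$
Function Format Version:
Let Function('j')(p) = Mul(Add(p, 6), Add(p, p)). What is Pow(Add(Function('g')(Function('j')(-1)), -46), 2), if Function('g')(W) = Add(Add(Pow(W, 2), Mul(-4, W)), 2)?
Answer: 9216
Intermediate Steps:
Function('j')(p) = Mul(2, p, Add(6, p)) (Function('j')(p) = Mul(Add(6, p), Mul(2, p)) = Mul(2, p, Add(6, p)))
Function('g')(W) = Add(2, Pow(W, 2), Mul(-4, W))
Pow(Add(Function('g')(Function('j')(-1)), -46), 2) = Pow(Add(Add(2, Pow(Mul(2, -1, Add(6, -1)), 2), Mul(-4, Mul(2, -1, Add(6, -1)))), -46), 2) = Pow(Add(Add(2, Pow(Mul(2, -1, 5), 2), Mul(-4, Mul(2, -1, 5))), -46), 2) = Pow(Add(Add(2, Pow(-10, 2), Mul(-4, -10)), -46), 2) = Pow(Add(Add(2, 100, 40), -46), 2) = Pow(Add(142, -46), 2) = Pow(96, 2) = 9216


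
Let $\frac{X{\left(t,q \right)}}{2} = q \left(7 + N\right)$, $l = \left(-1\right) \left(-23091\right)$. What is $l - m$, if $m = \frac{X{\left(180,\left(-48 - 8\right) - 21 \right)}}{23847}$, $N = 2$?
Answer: $\frac{183550821}{7949} \approx 23091.0$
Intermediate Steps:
$l = 23091$
$X{\left(t,q \right)} = 18 q$ ($X{\left(t,q \right)} = 2 q \left(7 + 2\right) = 2 q 9 = 2 \cdot 9 q = 18 q$)
$m = - \frac{462}{7949}$ ($m = \frac{18 \left(\left(-48 - 8\right) - 21\right)}{23847} = 18 \left(-56 - 21\right) \frac{1}{23847} = 18 \left(-77\right) \frac{1}{23847} = \left(-1386\right) \frac{1}{23847} = - \frac{462}{7949} \approx -0.05812$)
$l - m = 23091 - - \frac{462}{7949} = 23091 + \frac{462}{7949} = \frac{183550821}{7949}$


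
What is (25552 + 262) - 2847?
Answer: 22967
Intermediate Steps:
(25552 + 262) - 2847 = 25814 - 2847 = 22967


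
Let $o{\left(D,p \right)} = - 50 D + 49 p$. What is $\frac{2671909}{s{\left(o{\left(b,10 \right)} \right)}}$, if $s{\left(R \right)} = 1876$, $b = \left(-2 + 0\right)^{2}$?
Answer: $\frac{2671909}{1876} \approx 1424.3$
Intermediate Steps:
$b = 4$ ($b = \left(-2\right)^{2} = 4$)
$\frac{2671909}{s{\left(o{\left(b,10 \right)} \right)}} = \frac{2671909}{1876}$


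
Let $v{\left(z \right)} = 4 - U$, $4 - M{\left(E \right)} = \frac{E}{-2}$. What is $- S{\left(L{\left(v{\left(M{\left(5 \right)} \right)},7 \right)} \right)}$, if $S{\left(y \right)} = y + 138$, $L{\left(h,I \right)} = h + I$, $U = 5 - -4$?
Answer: $-140$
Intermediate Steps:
$U = 9$ ($U = 5 + 4 = 9$)
$M{\left(E \right)} = 4 + \frac{E}{2}$ ($M{\left(E \right)} = 4 - \frac{E}{-2} = 4 - E \left(- \frac{1}{2}\right) = 4 - - \frac{E}{2} = 4 + \frac{E}{2}$)
$v{\left(z \right)} = -5$ ($v{\left(z \right)} = 4 - 9 = -5$)
$L{\left(h,I \right)} = I + h$
$S{\left(y \right)} = 138 + y$
$- S{\left(L{\left(v{\left(M{\left(5 \right)} \right)},7 \right)} \right)} = - (138 + \left(7 - 5\right)) = - (138 + 2) = \left(-1\right) 140 = -140$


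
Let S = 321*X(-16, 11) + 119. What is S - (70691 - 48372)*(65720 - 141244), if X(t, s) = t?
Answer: 1685615139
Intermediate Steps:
S = -5017 (S = 321*(-16) + 119 = -5136 + 119 = -5017)
S - (70691 - 48372)*(65720 - 141244) = -5017 - (70691 - 48372)*(65720 - 141244) = -5017 - 22319*(-75524) = -5017 - 1*(-1685620156) = -5017 + 1685620156 = 1685615139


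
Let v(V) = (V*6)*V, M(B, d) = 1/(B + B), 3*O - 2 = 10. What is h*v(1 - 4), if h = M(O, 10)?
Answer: 27/4 ≈ 6.7500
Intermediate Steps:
O = 4 (O = 2/3 + (1/3)*10 = 2/3 + 10/3 = 4)
M(B, d) = 1/(2*B)
v(V) = 6*V**2 (v(V) = (6*V)*V = 6*V**2)
h = 1/8 (h = (1/2)/4 = (1/2)*(1/4) = 1/8 ≈ 0.12500)
h*v(1 - 4) = (6*(1 - 4)**2)/8 = (6*(-3)**2)/8 = (6*9)/8 = (1/8)*54 = 27/4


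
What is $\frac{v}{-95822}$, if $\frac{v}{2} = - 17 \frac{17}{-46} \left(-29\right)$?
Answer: $\frac{8381}{2203906} \approx 0.0038028$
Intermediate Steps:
$v = - \frac{8381}{23}$ ($v = 2 - 17 \frac{17}{-46} \left(-29\right) = 2 - 17 \cdot 17 \left(- \frac{1}{46}\right) \left(-29\right) = 2 \left(-17\right) \left(- \frac{17}{46}\right) \left(-29\right) = 2 \cdot \frac{289}{46} \left(-29\right) = 2 \left(- \frac{8381}{46}\right) = - \frac{8381}{23} \approx -364.39$)
$\frac{v}{-95822} = - \frac{8381}{23 \left(-95822\right)} = \left(- \frac{8381}{23}\right) \left(- \frac{1}{95822}\right) = \frac{8381}{2203906}$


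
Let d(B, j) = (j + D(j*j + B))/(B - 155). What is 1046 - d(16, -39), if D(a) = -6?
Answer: 145349/139 ≈ 1045.7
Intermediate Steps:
d(B, j) = (-6 + j)/(-155 + B) (d(B, j) = (j - 6)/(B - 155) = (-6 + j)/(-155 + B))
1046 - d(16, -39) = 1046 - (-6 - 39)/(-155 + 16) = 1046 - (-45)/(-139) = 1046 - (-1)*(-45)/139 = 1046 - 1*45/139 = 1046 - 45/139 = 145349/139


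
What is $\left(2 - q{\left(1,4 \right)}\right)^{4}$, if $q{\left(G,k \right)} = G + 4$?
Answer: $81$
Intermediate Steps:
$q{\left(G,k \right)} = 4 + G$
$\left(2 - q{\left(1,4 \right)}\right)^{4} = \left(2 - \left(4 + 1\right)\right)^{4} = \left(2 - 5\right)^{4} = \left(-3\right)^{4} = 81$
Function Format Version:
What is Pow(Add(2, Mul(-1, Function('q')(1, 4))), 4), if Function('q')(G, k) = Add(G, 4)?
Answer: 81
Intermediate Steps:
Function('q')(G, k) = Add(4, G)
Pow(Add(2, Mul(-1, Function('q')(1, 4))), 4) = Pow(Add(2, Mul(-1, Add(4, 1))), 4) = Pow(Add(2, Mul(-1, 5)), 4) = Pow(Add(2, -5), 4) = Pow(-3, 4) = 81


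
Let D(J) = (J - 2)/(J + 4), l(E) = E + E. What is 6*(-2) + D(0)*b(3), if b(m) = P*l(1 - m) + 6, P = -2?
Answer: -19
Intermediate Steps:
l(E) = 2*E
b(m) = 2 + 4*m (b(m) = -4*(1 - m) + 6 = -2*(2 - 2*m) + 6 = (-4 + 4*m) + 6 = 2 + 4*m)
D(J) = (-2 + J)/(4 + J)
6*(-2) + D(0)*b(3) = 6*(-2) + ((-2 + 0)/(4 + 0))*(2 + 4*3) = -12 + (-2/4)*(2 + 12) = -12 + ((¼)*(-2))*14 = -12 - ½*14 = -12 - 7 = -19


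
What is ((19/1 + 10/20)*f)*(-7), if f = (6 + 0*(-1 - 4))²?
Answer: -4914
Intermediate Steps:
f = 36 (f = (6 + 0*(-5))² = (6 + 0)² = 6² = 36)
((19/1 + 10/20)*f)*(-7) = ((19/1 + 10/20)*36)*(-7) = ((19*1 + 10*(1/20))*36)*(-7) = ((19 + ½)*36)*(-7) = ((39/2)*36)*(-7) = 702*(-7) = -4914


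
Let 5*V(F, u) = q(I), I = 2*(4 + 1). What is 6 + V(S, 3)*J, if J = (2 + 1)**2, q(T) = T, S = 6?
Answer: 24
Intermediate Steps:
I = 10 (I = 2*5 = 10)
V(F, u) = 2 (V(F, u) = (1/5)*10 = 2)
J = 9 (J = 3**2 = 9)
6 + V(S, 3)*J = 6 + 2*9 = 6 + 18 = 24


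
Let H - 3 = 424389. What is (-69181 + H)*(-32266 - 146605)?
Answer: -63536946781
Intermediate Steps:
H = 424392 (H = 3 + 424389 = 424392)
(-69181 + H)*(-32266 - 146605) = (-69181 + 424392)*(-32266 - 146605) = 355211*(-178871) = -63536946781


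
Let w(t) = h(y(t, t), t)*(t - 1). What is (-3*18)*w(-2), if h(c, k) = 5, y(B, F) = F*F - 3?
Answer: 810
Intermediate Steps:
y(B, F) = -3 + F**2 (y(B, F) = F**2 - 3 = -3 + F**2)
w(t) = -5 + 5*t (w(t) = 5*(t - 1) = 5*(-1 + t) = -5 + 5*t)
(-3*18)*w(-2) = (-3*18)*(-5 + 5*(-2)) = -54*(-5 - 10) = -54*(-15) = 810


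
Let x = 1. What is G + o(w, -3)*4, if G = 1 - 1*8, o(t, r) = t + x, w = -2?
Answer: -11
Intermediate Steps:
o(t, r) = 1 + t (o(t, r) = t + 1 = 1 + t)
G = -7 (G = 1 - 8 = -7)
G + o(w, -3)*4 = -7 + (1 - 2)*4 = -7 - 1*4 = -7 - 4 = -11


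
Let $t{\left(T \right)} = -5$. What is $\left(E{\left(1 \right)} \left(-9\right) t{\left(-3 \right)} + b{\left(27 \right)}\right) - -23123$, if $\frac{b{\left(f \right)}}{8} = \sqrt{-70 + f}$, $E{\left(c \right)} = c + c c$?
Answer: $23213 + 8 i \sqrt{43} \approx 23213.0 + 52.46 i$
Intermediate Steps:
$E{\left(c \right)} = c + c^{2}$
$b{\left(f \right)} = 8 \sqrt{-70 + f}$
$\left(E{\left(1 \right)} \left(-9\right) t{\left(-3 \right)} + b{\left(27 \right)}\right) - -23123 = \left(1 \left(1 + 1\right) \left(-9\right) \left(-5\right) + 8 \sqrt{-70 + 27}\right) - -23123 = \left(1 \cdot 2 \left(-9\right) \left(-5\right) + 8 \sqrt{-43}\right) + 23123 = \left(2 \left(-9\right) \left(-5\right) + 8 i \sqrt{43}\right) + 23123 = \left(\left(-18\right) \left(-5\right) + 8 i \sqrt{43}\right) + 23123 = \left(90 + 8 i \sqrt{43}\right) + 23123 = 23213 + 8 i \sqrt{43}$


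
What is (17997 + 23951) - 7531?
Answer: 34417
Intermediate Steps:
(17997 + 23951) - 7531 = 41948 - 7531 = 34417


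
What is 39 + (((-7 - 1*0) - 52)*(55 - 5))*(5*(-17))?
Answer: 250789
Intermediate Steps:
39 + (((-7 - 1*0) - 52)*(55 - 5))*(5*(-17)) = 39 + (((-7 + 0) - 52)*50)*(-85) = 39 + ((-7 - 52)*50)*(-85) = 39 - 59*50*(-85) = 39 - 2950*(-85) = 39 + 250750 = 250789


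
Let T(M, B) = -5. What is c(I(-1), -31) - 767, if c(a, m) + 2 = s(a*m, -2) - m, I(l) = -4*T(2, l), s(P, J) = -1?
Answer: -739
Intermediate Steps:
I(l) = 20 (I(l) = -4*(-5) = 20)
c(a, m) = -3 - m (c(a, m) = -2 + (-1 - m) = -3 - m)
c(I(-1), -31) - 767 = (-3 - 1*(-31)) - 767 = (-3 + 31) - 767 = 28 - 767 = -739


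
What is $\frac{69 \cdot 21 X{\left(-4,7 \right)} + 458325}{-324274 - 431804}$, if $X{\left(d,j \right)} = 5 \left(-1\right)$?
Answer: $- \frac{75180}{126013} \approx -0.59661$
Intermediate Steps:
$X{\left(d,j \right)} = -5$
$\frac{69 \cdot 21 X{\left(-4,7 \right)} + 458325}{-324274 - 431804} = \frac{69 \cdot 21 \left(-5\right) + 458325}{-324274 - 431804} = \frac{1449 \left(-5\right) + 458325}{-756078} = \left(-7245 + 458325\right) \left(- \frac{1}{756078}\right) = 451080 \left(- \frac{1}{756078}\right) = - \frac{75180}{126013}$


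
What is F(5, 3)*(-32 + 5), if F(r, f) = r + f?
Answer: -216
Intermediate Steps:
F(r, f) = f + r
F(5, 3)*(-32 + 5) = (3 + 5)*(-32 + 5) = 8*(-27) = -216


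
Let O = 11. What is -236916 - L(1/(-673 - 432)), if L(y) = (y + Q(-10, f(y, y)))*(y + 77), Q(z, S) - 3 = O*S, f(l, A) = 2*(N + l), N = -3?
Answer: -283355279308/1221025 ≈ -2.3206e+5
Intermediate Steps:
f(l, A) = -6 + 2*l (f(l, A) = 2*(-3 + l) = -6 + 2*l)
Q(z, S) = 3 + 11*S
L(y) = (-63 + 23*y)*(77 + y) (L(y) = (y + (3 + 11*(-6 + 2*y)))*(y + 77) = (y + (3 + (-66 + 22*y)))*(77 + y) = (y + (-63 + 22*y))*(77 + y) = (-63 + 23*y)*(77 + y))
-236916 - L(1/(-673 - 432)) = -236916 - (-4851 + 23*(1/(-673 - 432))**2 + 1708/(-673 - 432)) = -236916 - (-4851 + 23*(1/(-1105))**2 + 1708/(-1105)) = -236916 - (-4851 + 23*(-1/1105)**2 + 1708*(-1/1105)) = -236916 - (-4851 + 23*(1/1221025) - 1708/1105) = -236916 - (-4851 + 23/1221025 - 1708/1105) = -236916 - 1*(-5925079592/1221025) = -236916 + 5925079592/1221025 = -283355279308/1221025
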